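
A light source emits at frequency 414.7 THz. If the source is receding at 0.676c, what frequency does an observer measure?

β = v/c = 0.676
(1-β)/(1+β) = 0.324/1.676 = 0.1933
Doppler factor = √(0.1933) = 0.4397
f_obs = 414.7 × 0.4397 = 182.3 THz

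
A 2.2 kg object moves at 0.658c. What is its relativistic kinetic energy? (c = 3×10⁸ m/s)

γ = 1/√(1 - 0.658²) = 1.328
γ - 1 = 0.3280
KE = (γ-1)mc² = 0.3280 × 2.2 × (3×10⁸)² = 6.494×10¹⁶ J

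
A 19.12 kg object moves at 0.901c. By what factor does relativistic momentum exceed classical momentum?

p_rel = γmv, p_class = mv
Ratio = γ = 1/√(1 - 0.901²) = 2.305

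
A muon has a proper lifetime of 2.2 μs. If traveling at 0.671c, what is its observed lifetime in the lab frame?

Proper lifetime τ₀ = 2.2 μs
γ = 1/√(1 - 0.671²) = 1.3487
τ = γτ₀ = 1.3487 × 2.2 μs = 2.967 μs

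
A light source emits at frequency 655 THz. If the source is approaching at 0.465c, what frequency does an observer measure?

β = v/c = 0.465
(1+β)/(1-β) = 1.465/0.535 = 2.738
Doppler factor = √(2.738) = 1.655
f_obs = 655 × 1.655 = 1084 THz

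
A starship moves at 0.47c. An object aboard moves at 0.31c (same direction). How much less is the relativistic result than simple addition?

Classical: u' + v = 0.31 + 0.47 = 0.78c
Relativistic: u = (0.31 + 0.47)/(1 + 0.1457) = 0.78/1.1457 = 0.68081c
Difference: 0.78 - 0.68081 = 0.09919c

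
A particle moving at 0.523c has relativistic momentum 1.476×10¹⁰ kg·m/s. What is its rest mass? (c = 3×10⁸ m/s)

γ = 1/√(1 - 0.523²) = 1.1733
v = 0.523 × 3×10⁸ = 1.569×10⁸ m/s
m = p/(γv) = 1.476×10¹⁰/(1.1733 × 1.569×10⁸) = 80.18 kg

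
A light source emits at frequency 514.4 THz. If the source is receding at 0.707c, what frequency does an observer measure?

β = v/c = 0.707
(1-β)/(1+β) = 0.293/1.707 = 0.17165
Doppler factor = √(0.17165) = 0.4143
f_obs = 514.4 × 0.4143 = 213.1 THz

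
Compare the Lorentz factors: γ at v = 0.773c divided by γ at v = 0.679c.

γ₁ = 1/√(1 - 0.773²) = 1.576
γ₂ = 1/√(1 - 0.679²) = 1.362
γ₁/γ₂ = 1.576/1.362 = 1.157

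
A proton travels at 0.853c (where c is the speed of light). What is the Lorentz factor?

v/c = 0.853, so (v/c)² = 0.727609
1 - (v/c)² = 0.272391
γ = 1/√(0.272391) = 1.916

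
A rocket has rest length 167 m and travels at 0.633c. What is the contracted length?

Proper length L₀ = 167 m
γ = 1/√(1 - 0.633²) = 1.292
L = L₀/γ = 167/1.292 = 129.3 m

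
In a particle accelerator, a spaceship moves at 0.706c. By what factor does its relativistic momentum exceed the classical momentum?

p_rel = γmv, p_class = mv
Ratio = γ = 1/√(1 - 0.706²)
= 1/√(0.501564) = 1.412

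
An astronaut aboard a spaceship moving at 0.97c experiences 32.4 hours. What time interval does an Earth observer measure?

Proper time Δt₀ = 32.4 hours
γ = 1/√(1 - 0.97²) = 4.113
Δt = γΔt₀ = 4.113 × 32.4 = 133.3 hours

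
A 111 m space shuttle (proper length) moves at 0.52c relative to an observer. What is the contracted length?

Proper length L₀ = 111 m
γ = 1/√(1 - 0.52²) = 1.17073
L = L₀/γ = 111/1.17073 = 94.81 m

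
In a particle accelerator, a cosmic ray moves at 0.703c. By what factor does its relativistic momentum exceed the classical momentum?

p_rel = γmv, p_class = mv
Ratio = γ = 1/√(1 - 0.703²)
= 1/√(0.505791) = 1.406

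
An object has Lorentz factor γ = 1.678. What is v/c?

From γ = 1/√(1 - v²/c²):
1/γ² = 1/1.678² = 0.3552
v²/c² = 1 - 0.3552 = 0.6448
v/c = √(0.6448) = 0.8030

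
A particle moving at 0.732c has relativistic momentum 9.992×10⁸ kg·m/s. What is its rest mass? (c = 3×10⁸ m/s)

γ = 1/√(1 - 0.732²) = 1.468
v = 0.732 × 3×10⁸ = 2.196×10⁸ m/s
m = p/(γv) = 9.992×10⁸/(1.468 × 2.196×10⁸) = 3.100 kg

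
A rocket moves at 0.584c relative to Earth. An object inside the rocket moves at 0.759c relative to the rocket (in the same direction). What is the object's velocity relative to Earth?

u = (u' + v)/(1 + u'v/c²)
Numerator: 0.759 + 0.584 = 1.343
Denominator: 1 + 0.443256 = 1.443256
u = 1.343/1.443256 = 0.9305c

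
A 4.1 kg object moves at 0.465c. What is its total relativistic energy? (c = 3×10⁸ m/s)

γ = 1/√(1 - 0.465²) = 1.1295
mc² = 4.1 × (3×10⁸)² = 3.690×10¹⁷ J
E = γmc² = 1.1295 × 3.690×10¹⁷ = 4.168×10¹⁷ J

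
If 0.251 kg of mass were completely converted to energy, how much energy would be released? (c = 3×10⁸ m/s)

Using E = mc²:
c² = (3×10⁸)² = 9×10¹⁶ m²/s²
E = 0.251 × 9×10¹⁶ = 2.259×10¹⁶ J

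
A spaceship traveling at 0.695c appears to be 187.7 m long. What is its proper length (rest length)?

Contracted length L = 187.7 m
γ = 1/√(1 - 0.695²) = 1.391
L₀ = γL = 1.391 × 187.7 = 261.1 m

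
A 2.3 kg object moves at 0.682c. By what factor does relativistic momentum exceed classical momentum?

p_rel = γmv, p_class = mv
Ratio = γ = 1/√(1 - 0.682²) = 1.367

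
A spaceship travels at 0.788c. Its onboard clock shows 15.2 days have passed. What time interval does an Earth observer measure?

Proper time Δt₀ = 15.2 days
γ = 1/√(1 - 0.788²) = 1.6242
Δt = γΔt₀ = 1.6242 × 15.2 = 24.69 days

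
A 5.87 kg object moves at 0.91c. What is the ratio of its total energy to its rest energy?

E = γmc², E₀ = mc²
E/E₀ = γ = 1/√(1 - 0.91²) = 2.412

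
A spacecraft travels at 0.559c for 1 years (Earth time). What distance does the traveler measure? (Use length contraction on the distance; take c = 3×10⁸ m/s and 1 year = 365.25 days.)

Earth distance: d = v × t = 0.559c × 1 yr = 5.292×10¹⁵ m
γ = 1.206
d' = d/γ = 5.292×10¹⁵/1.206 = 4.388×10¹⁵ m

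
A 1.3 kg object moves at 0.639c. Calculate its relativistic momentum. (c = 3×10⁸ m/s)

γ = 1/√(1 - 0.639²) = 1.300
v = 0.639 × 3×10⁸ = 1.917×10⁸ m/s
p = γmv = 1.300 × 1.3 × 1.917×10⁸ = 3.240×10⁸ kg·m/s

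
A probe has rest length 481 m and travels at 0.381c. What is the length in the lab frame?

Proper length L₀ = 481 m
γ = 1/√(1 - 0.381²) = 1.0816
L = L₀/γ = 481/1.0816 = 444.7 m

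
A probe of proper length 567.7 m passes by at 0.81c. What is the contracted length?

Proper length L₀ = 567.7 m
γ = 1/√(1 - 0.81²) = 1.7052
L = L₀/γ = 567.7/1.7052 = 332.9 m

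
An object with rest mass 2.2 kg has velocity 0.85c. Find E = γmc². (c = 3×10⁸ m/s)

γ = 1/√(1 - 0.85²) = 1.8983
mc² = 2.2 × (3×10⁸)² = 1.980×10¹⁷ J
E = γmc² = 1.8983 × 1.980×10¹⁷ = 3.759×10¹⁷ J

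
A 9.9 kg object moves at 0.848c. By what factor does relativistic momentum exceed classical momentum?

p_rel = γmv, p_class = mv
Ratio = γ = 1/√(1 - 0.848²) = 1.887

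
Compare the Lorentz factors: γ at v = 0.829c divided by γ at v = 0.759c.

γ₁ = 1/√(1 - 0.829²) = 1.788
γ₂ = 1/√(1 - 0.759²) = 1.536
γ₁/γ₂ = 1.788/1.536 = 1.164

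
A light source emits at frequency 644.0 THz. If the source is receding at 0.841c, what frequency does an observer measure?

β = v/c = 0.841
(1-β)/(1+β) = 0.159/1.841 = 0.08637
Doppler factor = √(0.08637) = 0.2939
f_obs = 644.0 × 0.2939 = 189.3 THz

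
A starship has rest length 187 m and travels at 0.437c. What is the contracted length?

Proper length L₀ = 187 m
γ = 1/√(1 - 0.437²) = 1.112
L = L₀/γ = 187/1.112 = 168.2 m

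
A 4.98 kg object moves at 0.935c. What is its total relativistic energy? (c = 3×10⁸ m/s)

γ = 1/√(1 - 0.935²) = 2.820
mc² = 4.98 × (3×10⁸)² = 4.482×10¹⁷ J
E = γmc² = 2.820 × 4.482×10¹⁷ = 1.264×10¹⁸ J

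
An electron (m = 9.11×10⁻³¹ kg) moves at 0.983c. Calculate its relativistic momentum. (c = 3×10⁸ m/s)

γ = 1/√(1 - 0.983²) = 5.446
v = 0.983 × 3×10⁸ = 2.949×10⁸ m/s
p = γmv = 5.446 × 9.11×10⁻³¹ × 2.949×10⁸ = 1.463×10⁻²¹ kg·m/s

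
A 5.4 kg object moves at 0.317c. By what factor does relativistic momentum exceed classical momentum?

p_rel = γmv, p_class = mv
Ratio = γ = 1/√(1 - 0.317²) = 1.054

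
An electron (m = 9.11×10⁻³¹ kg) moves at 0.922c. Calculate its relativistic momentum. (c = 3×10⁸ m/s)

γ = 1/√(1 - 0.922²) = 2.5827
v = 0.922 × 3×10⁸ = 2.766×10⁸ m/s
p = γmv = 2.5827 × 9.11×10⁻³¹ × 2.766×10⁸ = 6.508×10⁻²² kg·m/s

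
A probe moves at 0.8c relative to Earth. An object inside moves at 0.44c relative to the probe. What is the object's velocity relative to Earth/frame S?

u = (u' + v)/(1 + u'v/c²)
Numerator: 0.44 + 0.8 = 1.24
Denominator: 1 + 0.352 = 1.352
u = 1.24/1.352 = 0.9172c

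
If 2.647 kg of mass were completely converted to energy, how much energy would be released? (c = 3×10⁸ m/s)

Using E = mc²:
c² = (3×10⁸)² = 9×10¹⁶ m²/s²
E = 2.647 × 9×10¹⁶ = 2.382×10¹⁷ J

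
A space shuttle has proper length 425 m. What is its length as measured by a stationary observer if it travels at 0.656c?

Proper length L₀ = 425 m
γ = 1/√(1 - 0.656²) = 1.325
L = L₀/γ = 425/1.325 = 320.8 m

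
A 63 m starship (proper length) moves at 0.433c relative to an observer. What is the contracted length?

Proper length L₀ = 63 m
γ = 1/√(1 - 0.433²) = 1.1094
L = L₀/γ = 63/1.1094 = 56.79 m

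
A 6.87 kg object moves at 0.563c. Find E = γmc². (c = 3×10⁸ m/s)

γ = 1/√(1 - 0.563²) = 1.210
mc² = 6.87 × (3×10⁸)² = 6.183×10¹⁷ J
E = γmc² = 1.210 × 6.183×10¹⁷ = 7.481×10¹⁷ J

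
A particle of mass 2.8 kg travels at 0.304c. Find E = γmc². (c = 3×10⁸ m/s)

γ = 1/√(1 - 0.304²) = 1.0497
mc² = 2.8 × (3×10⁸)² = 2.520×10¹⁷ J
E = γmc² = 1.0497 × 2.520×10¹⁷ = 2.645×10¹⁷ J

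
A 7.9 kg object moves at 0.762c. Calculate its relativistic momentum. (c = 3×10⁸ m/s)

γ = 1/√(1 - 0.762²) = 1.5442
v = 0.762 × 3×10⁸ = 2.286×10⁸ m/s
p = γmv = 1.5442 × 7.9 × 2.286×10⁸ = 2.789×10⁹ kg·m/s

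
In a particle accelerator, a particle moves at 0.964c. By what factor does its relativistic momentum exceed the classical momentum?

p_rel = γmv, p_class = mv
Ratio = γ = 1/√(1 - 0.964²)
= 1/√(0.070704) = 3.761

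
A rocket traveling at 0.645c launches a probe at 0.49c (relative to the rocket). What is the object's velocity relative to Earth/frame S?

u = (u' + v)/(1 + u'v/c²)
Numerator: 0.49 + 0.645 = 1.135
Denominator: 1 + 0.31605 = 1.31605
u = 1.135/1.31605 = 0.8624c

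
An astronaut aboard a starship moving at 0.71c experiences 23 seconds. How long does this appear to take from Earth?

Proper time Δt₀ = 23 seconds
γ = 1/√(1 - 0.71²) = 1.420
Δt = γΔt₀ = 1.420 × 23 = 32.66 seconds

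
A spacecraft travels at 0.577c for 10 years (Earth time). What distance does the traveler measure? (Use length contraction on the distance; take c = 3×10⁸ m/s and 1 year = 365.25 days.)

Earth distance: d = v × t = 0.577c × 10 yr = 5.46262×10¹⁶ m
γ = 1.22437
d' = d/γ = 5.46262×10¹⁶/1.22437 = 4.462×10¹⁶ m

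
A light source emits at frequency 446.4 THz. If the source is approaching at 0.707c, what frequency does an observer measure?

β = v/c = 0.707
(1+β)/(1-β) = 1.707/0.293 = 5.826
Doppler factor = √(5.826) = 2.4137
f_obs = 446.4 × 2.4137 = 1077 THz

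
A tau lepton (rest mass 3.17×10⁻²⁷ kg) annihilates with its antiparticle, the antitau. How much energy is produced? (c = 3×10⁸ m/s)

Both particles have the same rest mass, so total mass = 2m
E = 2m·c² = 2 × 3.17×10⁻²⁷ × (3×10⁸)²
= 2 × 3.17×10⁻²⁷ × 9×10¹⁶
= 5.706×10⁻¹⁰ J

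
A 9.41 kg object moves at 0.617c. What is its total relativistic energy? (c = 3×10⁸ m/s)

γ = 1/√(1 - 0.617²) = 1.271
mc² = 9.41 × (3×10⁸)² = 8.469×10¹⁷ J
E = γmc² = 1.271 × 8.469×10¹⁷ = 1.076×10¹⁸ J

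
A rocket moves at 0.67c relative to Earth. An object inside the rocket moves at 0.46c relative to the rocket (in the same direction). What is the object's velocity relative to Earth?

u = (u' + v)/(1 + u'v/c²)
Numerator: 0.46 + 0.67 = 1.13
Denominator: 1 + 0.3082 = 1.3082
u = 1.13/1.3082 = 0.8638c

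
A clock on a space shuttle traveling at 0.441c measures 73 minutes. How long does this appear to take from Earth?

Proper time Δt₀ = 73 minutes
γ = 1/√(1 - 0.441²) = 1.1142
Δt = γΔt₀ = 1.1142 × 73 = 81.34 minutes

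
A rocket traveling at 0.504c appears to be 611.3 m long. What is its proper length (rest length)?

Contracted length L = 611.3 m
γ = 1/√(1 - 0.504²) = 1.1578
L₀ = γL = 1.1578 × 611.3 = 707.8 m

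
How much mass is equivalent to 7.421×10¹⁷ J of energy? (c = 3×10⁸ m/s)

From E = mc², we get m = E/c²
c² = (3×10⁸)² = 9×10¹⁶ m²/s²
m = 7.421×10¹⁷ / 9×10¹⁶ = 8.246 kg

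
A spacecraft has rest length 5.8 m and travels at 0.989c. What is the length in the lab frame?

Proper length L₀ = 5.8 m
γ = 1/√(1 - 0.989²) = 6.761
L = L₀/γ = 5.8/6.761 = 0.8579 m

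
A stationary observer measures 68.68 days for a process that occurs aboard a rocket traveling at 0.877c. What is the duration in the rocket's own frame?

Dilated time Δt = 68.68 days
γ = 1/√(1 - 0.877²) = 2.081
Δt₀ = Δt/γ = 68.68/2.081 = 33.00 days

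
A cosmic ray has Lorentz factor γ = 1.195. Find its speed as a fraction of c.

From γ = 1/√(1 - v²/c²):
1/γ² = 1/1.195² = 0.70027
v²/c² = 1 - 0.70027 = 0.29973
v/c = √(0.29973) = 0.5475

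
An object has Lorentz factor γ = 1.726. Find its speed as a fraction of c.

From γ = 1/√(1 - v²/c²):
1/γ² = 1/1.726² = 0.33567
v²/c² = 1 - 0.33567 = 0.66433
v/c = √(0.66433) = 0.8151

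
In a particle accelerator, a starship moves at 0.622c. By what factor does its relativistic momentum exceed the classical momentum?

p_rel = γmv, p_class = mv
Ratio = γ = 1/√(1 - 0.622²)
= 1/√(0.613116) = 1.277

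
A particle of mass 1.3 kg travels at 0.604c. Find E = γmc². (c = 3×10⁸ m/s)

γ = 1/√(1 - 0.604²) = 1.255
mc² = 1.3 × (3×10⁸)² = 1.170×10¹⁷ J
E = γmc² = 1.255 × 1.170×10¹⁷ = 1.468×10¹⁷ J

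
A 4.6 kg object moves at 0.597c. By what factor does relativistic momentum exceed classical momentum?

p_rel = γmv, p_class = mv
Ratio = γ = 1/√(1 - 0.597²) = 1.247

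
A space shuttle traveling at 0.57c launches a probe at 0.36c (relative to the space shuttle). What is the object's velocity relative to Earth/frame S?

u = (u' + v)/(1 + u'v/c²)
Numerator: 0.36 + 0.57 = 0.93
Denominator: 1 + 0.2052 = 1.2052
u = 0.93/1.2052 = 0.7717c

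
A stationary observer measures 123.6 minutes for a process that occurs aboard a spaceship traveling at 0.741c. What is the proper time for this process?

Dilated time Δt = 123.6 minutes
γ = 1/√(1 - 0.741²) = 1.4892
Δt₀ = Δt/γ = 123.6/1.4892 = 83.00 minutes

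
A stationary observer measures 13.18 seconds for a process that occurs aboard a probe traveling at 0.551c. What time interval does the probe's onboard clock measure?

Dilated time Δt = 13.18 seconds
γ = 1/√(1 - 0.551²) = 1.198
Δt₀ = Δt/γ = 13.18/1.198 = 11.00 seconds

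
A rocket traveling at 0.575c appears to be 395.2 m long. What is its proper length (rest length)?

Contracted length L = 395.2 m
γ = 1/√(1 - 0.575²) = 1.22226
L₀ = γL = 1.22226 × 395.2 = 483.0 m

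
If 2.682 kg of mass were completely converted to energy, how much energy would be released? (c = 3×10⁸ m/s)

Using E = mc²:
c² = (3×10⁸)² = 9×10¹⁶ m²/s²
E = 2.682 × 9×10¹⁶ = 2.414×10¹⁷ J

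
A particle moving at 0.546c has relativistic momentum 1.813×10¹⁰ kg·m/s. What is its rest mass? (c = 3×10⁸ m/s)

γ = 1/√(1 - 0.546²) = 1.1936
v = 0.546 × 3×10⁸ = 1.638×10⁸ m/s
m = p/(γv) = 1.813×10¹⁰/(1.1936 × 1.638×10⁸) = 92.73 kg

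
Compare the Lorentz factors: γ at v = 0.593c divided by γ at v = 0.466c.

γ₁ = 1/√(1 - 0.593²) = 1.242
γ₂ = 1/√(1 - 0.466²) = 1.130
γ₁/γ₂ = 1.242/1.130 = 1.099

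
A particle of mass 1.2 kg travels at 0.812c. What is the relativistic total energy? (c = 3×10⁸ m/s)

γ = 1/√(1 - 0.812²) = 1.713
mc² = 1.2 × (3×10⁸)² = 1.080×10¹⁷ J
E = γmc² = 1.713 × 1.080×10¹⁷ = 1.850×10¹⁷ J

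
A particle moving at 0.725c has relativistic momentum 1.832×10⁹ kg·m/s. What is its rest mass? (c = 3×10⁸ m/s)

γ = 1/√(1 - 0.725²) = 1.452
v = 0.725 × 3×10⁸ = 2.175×10⁸ m/s
m = p/(γv) = 1.832×10⁹/(1.452 × 2.175×10⁸) = 5.801 kg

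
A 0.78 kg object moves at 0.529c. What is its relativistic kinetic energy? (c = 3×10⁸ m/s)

γ = 1/√(1 - 0.529²) = 1.1784
γ - 1 = 0.1784
KE = (γ-1)mc² = 0.1784 × 0.78 × (3×10⁸)² = 1.252×10¹⁶ J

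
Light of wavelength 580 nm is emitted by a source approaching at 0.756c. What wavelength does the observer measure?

β = 0.756
Wavelength Doppler factor = √(0.244/1.756) = √(0.1390) = 0.3728
λ_obs = 580 × 0.3728 = 216.2 nm (blueshift)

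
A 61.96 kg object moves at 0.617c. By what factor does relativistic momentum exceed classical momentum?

p_rel = γmv, p_class = mv
Ratio = γ = 1/√(1 - 0.617²) = 1.271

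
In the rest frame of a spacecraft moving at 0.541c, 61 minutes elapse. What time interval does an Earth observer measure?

Proper time Δt₀ = 61 minutes
γ = 1/√(1 - 0.541²) = 1.189
Δt = γΔt₀ = 1.189 × 61 = 72.53 minutes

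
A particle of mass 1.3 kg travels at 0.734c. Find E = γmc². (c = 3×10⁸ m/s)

γ = 1/√(1 - 0.734²) = 1.4724
mc² = 1.3 × (3×10⁸)² = 1.170×10¹⁷ J
E = γmc² = 1.4724 × 1.170×10¹⁷ = 1.723×10¹⁷ J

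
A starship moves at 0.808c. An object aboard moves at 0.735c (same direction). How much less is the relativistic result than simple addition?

Classical: u' + v = 0.735 + 0.808 = 1.543c
Relativistic: u = (0.735 + 0.808)/(1 + 0.59388) = 1.543/1.59388 = 0.9681c
Difference: 1.543 - 0.9681 = 0.5749c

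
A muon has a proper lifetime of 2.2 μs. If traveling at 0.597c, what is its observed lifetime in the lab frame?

Proper lifetime τ₀ = 2.2 μs
γ = 1/√(1 - 0.597²) = 1.2465
τ = γτ₀ = 1.2465 × 2.2 μs = 2.742 μs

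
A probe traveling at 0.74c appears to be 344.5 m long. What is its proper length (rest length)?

Contracted length L = 344.5 m
γ = 1/√(1 - 0.74²) = 1.4868
L₀ = γL = 1.4868 × 344.5 = 512.2 m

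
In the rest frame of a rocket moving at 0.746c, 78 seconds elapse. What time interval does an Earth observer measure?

Proper time Δt₀ = 78 seconds
γ = 1/√(1 - 0.746²) = 1.5016
Δt = γΔt₀ = 1.5016 × 78 = 117.1 seconds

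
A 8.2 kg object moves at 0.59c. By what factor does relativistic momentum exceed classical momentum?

p_rel = γmv, p_class = mv
Ratio = γ = 1/√(1 - 0.59²) = 1.239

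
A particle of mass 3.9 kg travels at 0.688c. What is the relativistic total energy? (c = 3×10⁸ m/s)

γ = 1/√(1 - 0.688²) = 1.378
mc² = 3.9 × (3×10⁸)² = 3.510×10¹⁷ J
E = γmc² = 1.378 × 3.510×10¹⁷ = 4.837×10¹⁷ J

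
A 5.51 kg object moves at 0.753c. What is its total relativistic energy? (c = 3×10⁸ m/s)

γ = 1/√(1 - 0.753²) = 1.5197
mc² = 5.51 × (3×10⁸)² = 4.959×10¹⁷ J
E = γmc² = 1.5197 × 4.959×10¹⁷ = 7.536×10¹⁷ J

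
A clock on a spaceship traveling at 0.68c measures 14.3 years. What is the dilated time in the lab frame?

Proper time Δt₀ = 14.3 years
γ = 1/√(1 - 0.68²) = 1.3639
Δt = γΔt₀ = 1.3639 × 14.3 = 19.50 years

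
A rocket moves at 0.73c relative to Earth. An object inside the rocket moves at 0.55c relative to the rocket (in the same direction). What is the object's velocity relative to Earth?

u = (u' + v)/(1 + u'v/c²)
Numerator: 0.55 + 0.73 = 1.28
Denominator: 1 + 0.4015 = 1.4015
u = 1.28/1.4015 = 0.9133c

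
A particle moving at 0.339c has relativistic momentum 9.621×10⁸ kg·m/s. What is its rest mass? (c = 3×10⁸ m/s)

γ = 1/√(1 - 0.339²) = 1.063
v = 0.339 × 3×10⁸ = 1.017×10⁸ m/s
m = p/(γv) = 9.621×10⁸/(1.063 × 1.017×10⁸) = 8.900 kg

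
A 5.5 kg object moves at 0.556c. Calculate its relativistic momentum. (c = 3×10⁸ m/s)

γ = 1/√(1 - 0.556²) = 1.203
v = 0.556 × 3×10⁸ = 1.668×10⁸ m/s
p = γmv = 1.203 × 5.5 × 1.668×10⁸ = 1.104×10⁹ kg·m/s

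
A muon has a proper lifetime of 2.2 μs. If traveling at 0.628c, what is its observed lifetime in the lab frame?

Proper lifetime τ₀ = 2.2 μs
γ = 1/√(1 - 0.628²) = 1.285
τ = γτ₀ = 1.285 × 2.2 μs = 2.827 μs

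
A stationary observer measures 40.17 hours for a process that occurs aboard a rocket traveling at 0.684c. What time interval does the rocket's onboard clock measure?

Dilated time Δt = 40.17 hours
γ = 1/√(1 - 0.684²) = 1.371
Δt₀ = Δt/γ = 40.17/1.371 = 29.30 hours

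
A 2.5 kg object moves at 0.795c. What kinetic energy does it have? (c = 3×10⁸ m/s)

γ = 1/√(1 - 0.795²) = 1.6485
γ - 1 = 0.6485
KE = (γ-1)mc² = 0.6485 × 2.5 × (3×10⁸)² = 1.459×10¹⁷ J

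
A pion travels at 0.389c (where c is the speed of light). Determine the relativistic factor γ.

v/c = 0.389, so (v/c)² = 0.151321
1 - (v/c)² = 0.848679
γ = 1/√(0.848679) = 1.085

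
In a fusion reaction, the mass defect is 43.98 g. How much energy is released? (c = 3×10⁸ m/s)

Convert mass defect: Δm = 43.98 g = 0.04398 kg
E = Δm·c² = 0.04398 × (3×10⁸)²
= 0.04398 × 9×10¹⁶ = 3.958×10¹⁵ J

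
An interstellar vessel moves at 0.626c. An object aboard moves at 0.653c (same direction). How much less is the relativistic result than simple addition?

Classical: u' + v = 0.653 + 0.626 = 1.279c
Relativistic: u = (0.653 + 0.626)/(1 + 0.408778) = 1.279/1.408778 = 0.9079c
Difference: 1.279 - 0.9079 = 0.3711c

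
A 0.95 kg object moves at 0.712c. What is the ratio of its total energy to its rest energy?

E = γmc², E₀ = mc²
E/E₀ = γ = 1/√(1 - 0.712²) = 1.424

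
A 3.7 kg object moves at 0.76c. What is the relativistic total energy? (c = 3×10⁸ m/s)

γ = 1/√(1 - 0.76²) = 1.5386
mc² = 3.7 × (3×10⁸)² = 3.330×10¹⁷ J
E = γmc² = 1.5386 × 3.330×10¹⁷ = 5.124×10¹⁷ J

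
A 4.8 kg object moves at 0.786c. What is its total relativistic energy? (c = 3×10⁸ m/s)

γ = 1/√(1 - 0.786²) = 1.6175
mc² = 4.8 × (3×10⁸)² = 4.320×10¹⁷ J
E = γmc² = 1.6175 × 4.320×10¹⁷ = 6.988×10¹⁷ J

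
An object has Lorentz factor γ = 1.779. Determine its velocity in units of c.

From γ = 1/√(1 - v²/c²):
1/γ² = 1/1.779² = 0.31597
v²/c² = 1 - 0.31597 = 0.68403
v/c = √(0.68403) = 0.8271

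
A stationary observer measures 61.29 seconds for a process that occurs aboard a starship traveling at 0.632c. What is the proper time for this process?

Dilated time Δt = 61.29 seconds
γ = 1/√(1 - 0.632²) = 1.2904
Δt₀ = Δt/γ = 61.29/1.2904 = 47.50 seconds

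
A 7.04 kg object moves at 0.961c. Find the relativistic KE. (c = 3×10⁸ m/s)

γ = 1/√(1 - 0.961²) = 3.616004
γ - 1 = 2.616004
KE = (γ-1)mc² = 2.616004 × 7.04 × (3×10⁸)² = 1.658×10¹⁸ J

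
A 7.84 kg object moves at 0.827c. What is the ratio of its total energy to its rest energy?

E = γmc², E₀ = mc²
E/E₀ = γ = 1/√(1 - 0.827²) = 1.779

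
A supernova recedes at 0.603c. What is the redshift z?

β = 0.603
(1+β)/(1-β) = 1.603/0.397 = 4.038
√(4.038) = 2.009
z = 2.009 - 1 = 1.009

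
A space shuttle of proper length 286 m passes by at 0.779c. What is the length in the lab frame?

Proper length L₀ = 286 m
γ = 1/√(1 - 0.779²) = 1.595
L = L₀/γ = 286/1.595 = 179.3 m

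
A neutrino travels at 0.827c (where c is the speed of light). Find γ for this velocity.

v/c = 0.827, so (v/c)² = 0.683929
1 - (v/c)² = 0.316071
γ = 1/√(0.316071) = 1.779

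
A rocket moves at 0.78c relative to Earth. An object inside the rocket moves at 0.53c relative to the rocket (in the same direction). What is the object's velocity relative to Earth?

u = (u' + v)/(1 + u'v/c²)
Numerator: 0.53 + 0.78 = 1.31
Denominator: 1 + 0.4134 = 1.4134
u = 1.31/1.4134 = 0.9268c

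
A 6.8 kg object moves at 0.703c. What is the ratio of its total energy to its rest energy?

E = γmc², E₀ = mc²
E/E₀ = γ = 1/√(1 - 0.703²) = 1.406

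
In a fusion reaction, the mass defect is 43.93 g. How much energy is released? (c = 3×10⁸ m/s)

Convert mass defect: Δm = 43.93 g = 0.04393 kg
E = Δm·c² = 0.04393 × (3×10⁸)²
= 0.04393 × 9×10¹⁶ = 3.954×10¹⁵ J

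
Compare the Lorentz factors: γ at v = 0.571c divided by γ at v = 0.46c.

γ₁ = 1/√(1 - 0.571²) = 1.218
γ₂ = 1/√(1 - 0.46²) = 1.126
γ₁/γ₂ = 1.218/1.126 = 1.082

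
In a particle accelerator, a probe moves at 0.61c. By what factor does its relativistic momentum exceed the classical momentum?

p_rel = γmv, p_class = mv
Ratio = γ = 1/√(1 - 0.61²)
= 1/√(0.6279) = 1.262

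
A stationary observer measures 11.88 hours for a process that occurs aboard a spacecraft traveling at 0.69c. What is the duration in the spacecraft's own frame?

Dilated time Δt = 11.88 hours
γ = 1/√(1 - 0.69²) = 1.3816
Δt₀ = Δt/γ = 11.88/1.3816 = 8.599 hours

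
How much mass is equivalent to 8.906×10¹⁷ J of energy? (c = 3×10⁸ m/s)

From E = mc², we get m = E/c²
c² = (3×10⁸)² = 9×10¹⁶ m²/s²
m = 8.906×10¹⁷ / 9×10¹⁶ = 9.896 kg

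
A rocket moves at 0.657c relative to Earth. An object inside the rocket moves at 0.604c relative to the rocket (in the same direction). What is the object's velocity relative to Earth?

u = (u' + v)/(1 + u'v/c²)
Numerator: 0.604 + 0.657 = 1.261
Denominator: 1 + 0.396828 = 1.396828
u = 1.261/1.396828 = 0.9028c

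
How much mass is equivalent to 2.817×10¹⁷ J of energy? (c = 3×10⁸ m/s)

From E = mc², we get m = E/c²
c² = (3×10⁸)² = 9×10¹⁶ m²/s²
m = 2.817×10¹⁷ / 9×10¹⁶ = 3.130 kg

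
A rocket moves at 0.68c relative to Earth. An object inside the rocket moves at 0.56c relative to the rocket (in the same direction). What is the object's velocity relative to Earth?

u = (u' + v)/(1 + u'v/c²)
Numerator: 0.56 + 0.68 = 1.24
Denominator: 1 + 0.3808 = 1.3808
u = 1.24/1.3808 = 0.8980c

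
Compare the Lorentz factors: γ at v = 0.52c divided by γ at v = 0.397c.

γ₁ = 1/√(1 - 0.52²) = 1.1707
γ₂ = 1/√(1 - 0.397²) = 1.0895
γ₁/γ₂ = 1.1707/1.0895 = 1.075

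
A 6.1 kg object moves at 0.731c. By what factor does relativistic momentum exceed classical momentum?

p_rel = γmv, p_class = mv
Ratio = γ = 1/√(1 - 0.731²) = 1.465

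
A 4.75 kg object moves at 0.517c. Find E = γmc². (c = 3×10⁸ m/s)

γ = 1/√(1 - 0.517²) = 1.1682
mc² = 4.75 × (3×10⁸)² = 4.275×10¹⁷ J
E = γmc² = 1.1682 × 4.275×10¹⁷ = 4.994×10¹⁷ J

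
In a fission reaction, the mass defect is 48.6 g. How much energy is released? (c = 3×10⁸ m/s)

Convert mass defect: Δm = 48.6 g = 0.0486 kg
E = Δm·c² = 0.0486 × (3×10⁸)²
= 0.0486 × 9×10¹⁶ = 4.374×10¹⁵ J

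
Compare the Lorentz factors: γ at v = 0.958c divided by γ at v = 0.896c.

γ₁ = 1/√(1 - 0.958²) = 3.487
γ₂ = 1/√(1 - 0.896²) = 2.252
γ₁/γ₂ = 3.487/2.252 = 1.548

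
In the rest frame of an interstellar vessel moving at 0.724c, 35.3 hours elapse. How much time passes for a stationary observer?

Proper time Δt₀ = 35.3 hours
γ = 1/√(1 - 0.724²) = 1.4497
Δt = γΔt₀ = 1.4497 × 35.3 = 51.17 hours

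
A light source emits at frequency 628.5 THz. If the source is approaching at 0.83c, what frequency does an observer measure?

β = v/c = 0.83
(1+β)/(1-β) = 1.83/0.17 = 10.765
Doppler factor = √(10.765) = 3.281
f_obs = 628.5 × 3.281 = 2062 THz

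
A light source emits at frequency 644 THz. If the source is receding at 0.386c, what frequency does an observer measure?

β = v/c = 0.386
(1-β)/(1+β) = 0.614/1.386 = 0.4430
Doppler factor = √(0.4430) = 0.6656
f_obs = 644 × 0.6656 = 428.6 THz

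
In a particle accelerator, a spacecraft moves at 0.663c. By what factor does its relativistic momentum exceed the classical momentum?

p_rel = γmv, p_class = mv
Ratio = γ = 1/√(1 - 0.663²)
= 1/√(0.560431) = 1.336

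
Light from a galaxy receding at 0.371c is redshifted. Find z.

β = 0.371
(1+β)/(1-β) = 1.371/0.629 = 2.1797
√(2.1797) = 1.4764
z = 1.4764 - 1 = 0.4764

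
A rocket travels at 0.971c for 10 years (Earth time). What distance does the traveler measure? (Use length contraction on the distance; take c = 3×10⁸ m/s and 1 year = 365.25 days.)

Earth distance: d = v × t = 0.971c × 10 yr = 9.193×10¹⁶ m
γ = 4.183
d' = d/γ = 9.193×10¹⁶/4.183 = 2.198×10¹⁶ m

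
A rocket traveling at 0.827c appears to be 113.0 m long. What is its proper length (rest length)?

Contracted length L = 113.0 m
γ = 1/√(1 - 0.827²) = 1.779
L₀ = γL = 1.779 × 113.0 = 201.0 m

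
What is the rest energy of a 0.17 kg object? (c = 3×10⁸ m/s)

c² = (3×10⁸)² = 9.000×10¹⁶ m²/s²
E₀ = mc² = 0.17 × 9.000×10¹⁶ = 1.530×10¹⁶ J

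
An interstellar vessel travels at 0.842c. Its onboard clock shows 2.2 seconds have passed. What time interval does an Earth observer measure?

Proper time Δt₀ = 2.2 seconds
γ = 1/√(1 - 0.842²) = 1.8536
Δt = γΔt₀ = 1.8536 × 2.2 = 4.078 seconds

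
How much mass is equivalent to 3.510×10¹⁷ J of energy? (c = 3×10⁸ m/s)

From E = mc², we get m = E/c²
c² = (3×10⁸)² = 9×10¹⁶ m²/s²
m = 3.510×10¹⁷ / 9×10¹⁶ = 3.900 kg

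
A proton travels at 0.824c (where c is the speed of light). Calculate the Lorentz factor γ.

v/c = 0.824, so (v/c)² = 0.678976
1 - (v/c)² = 0.321024
γ = 1/√(0.321024) = 1.765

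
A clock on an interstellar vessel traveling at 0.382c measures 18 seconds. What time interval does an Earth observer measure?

Proper time Δt₀ = 18 seconds
γ = 1/√(1 - 0.382²) = 1.082
Δt = γΔt₀ = 1.082 × 18 = 19.48 seconds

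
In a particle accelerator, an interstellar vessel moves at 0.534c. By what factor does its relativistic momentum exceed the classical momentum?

p_rel = γmv, p_class = mv
Ratio = γ = 1/√(1 - 0.534²)
= 1/√(0.714844) = 1.183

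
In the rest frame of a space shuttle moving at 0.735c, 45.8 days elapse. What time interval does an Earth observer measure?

Proper time Δt₀ = 45.8 days
γ = 1/√(1 - 0.735²) = 1.47478
Δt = γΔt₀ = 1.47478 × 45.8 = 67.54 days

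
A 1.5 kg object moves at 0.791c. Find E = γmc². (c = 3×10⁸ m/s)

γ = 1/√(1 - 0.791²) = 1.6345
mc² = 1.5 × (3×10⁸)² = 1.350×10¹⁷ J
E = γmc² = 1.6345 × 1.350×10¹⁷ = 2.207×10¹⁷ J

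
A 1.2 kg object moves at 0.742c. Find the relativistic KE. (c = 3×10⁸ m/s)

γ = 1/√(1 - 0.742²) = 1.49165
γ - 1 = 0.49165
KE = (γ-1)mc² = 0.49165 × 1.2 × (3×10⁸)² = 5.310×10¹⁶ J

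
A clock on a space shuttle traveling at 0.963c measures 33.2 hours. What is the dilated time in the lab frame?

Proper time Δt₀ = 33.2 hours
γ = 1/√(1 - 0.963²) = 3.711
Δt = γΔt₀ = 3.711 × 33.2 = 123.2 hours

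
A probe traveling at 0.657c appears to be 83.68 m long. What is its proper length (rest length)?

Contracted length L = 83.68 m
γ = 1/√(1 - 0.657²) = 1.326
L₀ = γL = 1.326 × 83.68 = 111.0 m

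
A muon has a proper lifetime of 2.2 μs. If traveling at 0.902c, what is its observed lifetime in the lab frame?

Proper lifetime τ₀ = 2.2 μs
γ = 1/√(1 - 0.902²) = 2.3162
τ = γτ₀ = 2.3162 × 2.2 μs = 5.096 μs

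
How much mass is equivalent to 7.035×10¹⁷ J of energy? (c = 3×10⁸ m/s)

From E = mc², we get m = E/c²
c² = (3×10⁸)² = 9×10¹⁶ m²/s²
m = 7.035×10¹⁷ / 9×10¹⁶ = 7.817 kg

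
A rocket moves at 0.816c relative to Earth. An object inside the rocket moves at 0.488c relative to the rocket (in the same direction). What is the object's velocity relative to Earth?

u = (u' + v)/(1 + u'v/c²)
Numerator: 0.488 + 0.816 = 1.304
Denominator: 1 + 0.398208 = 1.398208
u = 1.304/1.398208 = 0.9326c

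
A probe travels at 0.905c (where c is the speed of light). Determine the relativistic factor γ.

v/c = 0.905, so (v/c)² = 0.819025
1 - (v/c)² = 0.180975
γ = 1/√(0.180975) = 2.351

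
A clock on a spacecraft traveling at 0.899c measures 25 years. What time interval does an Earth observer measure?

Proper time Δt₀ = 25 years
γ = 1/√(1 - 0.899²) = 2.283
Δt = γΔt₀ = 2.283 × 25 = 57.08 years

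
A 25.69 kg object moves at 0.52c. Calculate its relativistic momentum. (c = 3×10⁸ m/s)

γ = 1/√(1 - 0.52²) = 1.1707
v = 0.52 × 3×10⁸ = 1.560×10⁸ m/s
p = γmv = 1.1707 × 25.69 × 1.560×10⁸ = 4.692×10⁹ kg·m/s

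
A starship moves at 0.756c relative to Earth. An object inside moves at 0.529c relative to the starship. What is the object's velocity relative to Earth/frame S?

u = (u' + v)/(1 + u'v/c²)
Numerator: 0.529 + 0.756 = 1.285
Denominator: 1 + 0.399924 = 1.399924
u = 1.285/1.399924 = 0.9179c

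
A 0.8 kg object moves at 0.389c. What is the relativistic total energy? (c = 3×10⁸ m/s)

γ = 1/√(1 - 0.389²) = 1.0855
mc² = 0.8 × (3×10⁸)² = 7.200×10¹⁶ J
E = γmc² = 1.0855 × 7.200×10¹⁶ = 7.816×10¹⁶ J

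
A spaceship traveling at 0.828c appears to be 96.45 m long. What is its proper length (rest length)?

Contracted length L = 96.45 m
γ = 1/√(1 - 0.828²) = 1.783
L₀ = γL = 1.783 × 96.45 = 172.0 m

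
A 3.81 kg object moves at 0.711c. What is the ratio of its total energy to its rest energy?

E = γmc², E₀ = mc²
E/E₀ = γ = 1/√(1 - 0.711²) = 1.422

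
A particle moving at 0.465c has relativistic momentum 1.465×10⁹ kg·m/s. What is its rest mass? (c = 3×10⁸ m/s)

γ = 1/√(1 - 0.465²) = 1.12955
v = 0.465 × 3×10⁸ = 1.395×10⁸ m/s
m = p/(γv) = 1.465×10⁹/(1.12955 × 1.395×10⁸) = 9.297 kg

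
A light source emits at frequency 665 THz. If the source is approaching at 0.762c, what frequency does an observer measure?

β = v/c = 0.762
(1+β)/(1-β) = 1.762/0.238 = 7.403
Doppler factor = √(7.403) = 2.721
f_obs = 665 × 2.721 = 1809 THz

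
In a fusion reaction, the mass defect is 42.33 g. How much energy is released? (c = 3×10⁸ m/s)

Convert mass defect: Δm = 42.33 g = 0.04233 kg
E = Δm·c² = 0.04233 × (3×10⁸)²
= 0.04233 × 9×10¹⁶ = 3.810×10¹⁵ J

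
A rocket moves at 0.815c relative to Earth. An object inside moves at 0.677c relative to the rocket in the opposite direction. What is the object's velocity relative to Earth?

Object's velocity in rocket frame is u' = -0.677c
u = (u' + v)/(1 + u'v/c²) = (v - 0.677)/(1 - 0.677·v/c²)
Numerator: 0.815 - 0.677 = 0.138
Denominator: 1 - 0.551755 = 0.448245
u = 0.138/0.448245 = 0.3079c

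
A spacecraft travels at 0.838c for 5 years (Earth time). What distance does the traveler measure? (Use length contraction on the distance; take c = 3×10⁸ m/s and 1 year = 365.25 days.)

Earth distance: d = v × t = 0.838c × 5 yr = 3.9668×10¹⁶ m
γ = 1.8326
d' = d/γ = 3.9668×10¹⁶/1.8326 = 2.165×10¹⁶ m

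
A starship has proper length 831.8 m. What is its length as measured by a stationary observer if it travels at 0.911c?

Proper length L₀ = 831.8 m
γ = 1/√(1 - 0.911²) = 2.425
L = L₀/γ = 831.8/2.425 = 343.0 m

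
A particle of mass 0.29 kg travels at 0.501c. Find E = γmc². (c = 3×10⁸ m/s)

γ = 1/√(1 - 0.501²) = 1.1555
mc² = 0.29 × (3×10⁸)² = 2.610×10¹⁶ J
E = γmc² = 1.1555 × 2.610×10¹⁶ = 3.016×10¹⁶ J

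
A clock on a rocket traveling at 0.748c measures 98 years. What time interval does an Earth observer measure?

Proper time Δt₀ = 98 years
γ = 1/√(1 - 0.748²) = 1.507
Δt = γΔt₀ = 1.507 × 98 = 147.7 years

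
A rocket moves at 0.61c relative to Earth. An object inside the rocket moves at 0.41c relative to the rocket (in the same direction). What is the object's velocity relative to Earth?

u = (u' + v)/(1 + u'v/c²)
Numerator: 0.41 + 0.61 = 1.02
Denominator: 1 + 0.2501 = 1.2501
u = 1.02/1.2501 = 0.8159c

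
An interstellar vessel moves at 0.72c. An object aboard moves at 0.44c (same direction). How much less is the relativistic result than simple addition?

Classical: u' + v = 0.44 + 0.72 = 1.16c
Relativistic: u = (0.44 + 0.72)/(1 + 0.3168) = 1.16/1.3168 = 0.8809c
Difference: 1.16 - 0.8809 = 0.2791c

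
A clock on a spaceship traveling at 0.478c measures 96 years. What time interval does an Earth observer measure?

Proper time Δt₀ = 96 years
γ = 1/√(1 - 0.478²) = 1.1385
Δt = γΔt₀ = 1.1385 × 96 = 109.3 years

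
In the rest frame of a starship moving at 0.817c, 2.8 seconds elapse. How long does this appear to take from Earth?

Proper time Δt₀ = 2.8 seconds
γ = 1/√(1 - 0.817²) = 1.7342
Δt = γΔt₀ = 1.7342 × 2.8 = 4.856 seconds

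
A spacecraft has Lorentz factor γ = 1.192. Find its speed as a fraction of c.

From γ = 1/√(1 - v²/c²):
1/γ² = 1/1.192² = 0.7038
v²/c² = 1 - 0.7038 = 0.2962
v/c = √(0.2962) = 0.5442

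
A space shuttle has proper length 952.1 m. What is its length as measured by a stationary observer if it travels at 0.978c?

Proper length L₀ = 952.1 m
γ = 1/√(1 - 0.978²) = 4.794
L = L₀/γ = 952.1/4.794 = 198.6 m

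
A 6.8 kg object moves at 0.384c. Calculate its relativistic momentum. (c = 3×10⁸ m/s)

γ = 1/√(1 - 0.384²) = 1.083
v = 0.384 × 3×10⁸ = 1.152×10⁸ m/s
p = γmv = 1.083 × 6.8 × 1.152×10⁸ = 8.484×10⁸ kg·m/s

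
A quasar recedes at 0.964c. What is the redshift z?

β = 0.964
(1+β)/(1-β) = 1.964/0.036 = 54.56
√(54.56) = 7.386
z = 7.386 - 1 = 6.386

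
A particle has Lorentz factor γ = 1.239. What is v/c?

From γ = 1/√(1 - v²/c²):
1/γ² = 1/1.239² = 0.6514
v²/c² = 1 - 0.6514 = 0.3486
v/c = √(0.3486) = 0.5904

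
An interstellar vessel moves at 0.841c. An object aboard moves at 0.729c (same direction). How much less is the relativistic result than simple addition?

Classical: u' + v = 0.729 + 0.841 = 1.57c
Relativistic: u = (0.729 + 0.841)/(1 + 0.613089) = 1.57/1.613089 = 0.9733c
Difference: 1.57 - 0.9733 = 0.5967c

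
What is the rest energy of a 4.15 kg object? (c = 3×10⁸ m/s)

c² = (3×10⁸)² = 9.000×10¹⁶ m²/s²
E₀ = mc² = 4.15 × 9.000×10¹⁶ = 3.735×10¹⁷ J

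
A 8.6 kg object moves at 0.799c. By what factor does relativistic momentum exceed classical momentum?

p_rel = γmv, p_class = mv
Ratio = γ = 1/√(1 - 0.799²) = 1.663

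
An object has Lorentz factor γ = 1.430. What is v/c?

From γ = 1/√(1 - v²/c²):
1/γ² = 1/1.430² = 0.4890
v²/c² = 1 - 0.4890 = 0.5110
v/c = √(0.5110) = 0.7148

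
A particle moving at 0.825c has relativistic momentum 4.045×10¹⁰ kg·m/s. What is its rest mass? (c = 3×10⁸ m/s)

γ = 1/√(1 - 0.825²) = 1.7695
v = 0.825 × 3×10⁸ = 2.475×10⁸ m/s
m = p/(γv) = 4.045×10¹⁰/(1.7695 × 2.475×10⁸) = 92.36 kg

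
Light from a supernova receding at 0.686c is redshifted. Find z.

β = 0.686
(1+β)/(1-β) = 1.686/0.314 = 5.369
√(5.369) = 2.317
z = 2.317 - 1 = 1.317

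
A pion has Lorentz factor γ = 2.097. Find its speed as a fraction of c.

From γ = 1/√(1 - v²/c²):
1/γ² = 1/2.097² = 0.2274
v²/c² = 1 - 0.2274 = 0.7726
v/c = √(0.7726) = 0.8790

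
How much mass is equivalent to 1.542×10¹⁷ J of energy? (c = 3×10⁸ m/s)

From E = mc², we get m = E/c²
c² = (3×10⁸)² = 9×10¹⁶ m²/s²
m = 1.542×10¹⁷ / 9×10¹⁶ = 1.713 kg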